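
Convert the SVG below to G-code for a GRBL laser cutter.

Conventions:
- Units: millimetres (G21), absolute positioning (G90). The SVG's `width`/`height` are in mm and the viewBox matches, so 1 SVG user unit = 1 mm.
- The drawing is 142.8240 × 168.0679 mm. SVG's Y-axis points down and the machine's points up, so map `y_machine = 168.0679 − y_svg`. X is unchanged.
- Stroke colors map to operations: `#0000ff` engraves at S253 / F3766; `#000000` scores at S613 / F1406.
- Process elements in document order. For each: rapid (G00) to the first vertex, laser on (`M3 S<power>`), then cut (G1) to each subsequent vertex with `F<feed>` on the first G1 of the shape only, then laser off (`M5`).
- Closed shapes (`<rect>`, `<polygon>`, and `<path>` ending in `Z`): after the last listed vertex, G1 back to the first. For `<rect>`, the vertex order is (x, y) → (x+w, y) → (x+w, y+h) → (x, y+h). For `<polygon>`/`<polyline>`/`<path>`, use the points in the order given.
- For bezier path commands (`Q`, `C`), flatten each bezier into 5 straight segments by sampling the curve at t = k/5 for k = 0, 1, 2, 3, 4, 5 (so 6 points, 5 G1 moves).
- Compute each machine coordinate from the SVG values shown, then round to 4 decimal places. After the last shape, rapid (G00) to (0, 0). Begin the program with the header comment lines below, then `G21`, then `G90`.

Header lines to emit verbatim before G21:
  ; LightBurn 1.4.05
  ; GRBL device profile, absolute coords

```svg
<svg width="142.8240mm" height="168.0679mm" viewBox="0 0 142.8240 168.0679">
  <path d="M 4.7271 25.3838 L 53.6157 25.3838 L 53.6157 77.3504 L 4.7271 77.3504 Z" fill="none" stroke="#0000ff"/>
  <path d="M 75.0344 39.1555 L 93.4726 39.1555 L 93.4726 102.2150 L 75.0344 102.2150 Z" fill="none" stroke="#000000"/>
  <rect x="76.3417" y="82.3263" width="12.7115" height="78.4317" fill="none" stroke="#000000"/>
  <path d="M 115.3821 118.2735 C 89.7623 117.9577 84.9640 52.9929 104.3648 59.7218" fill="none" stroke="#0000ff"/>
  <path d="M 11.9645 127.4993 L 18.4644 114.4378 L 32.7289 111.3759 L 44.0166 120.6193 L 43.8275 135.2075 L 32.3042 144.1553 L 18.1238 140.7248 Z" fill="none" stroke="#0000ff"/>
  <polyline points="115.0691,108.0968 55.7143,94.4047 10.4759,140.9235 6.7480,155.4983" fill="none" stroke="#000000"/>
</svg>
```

1 u = 1 mm; y_m = 168.0679 − y.

[1] `<path>` rectangle, #0000ff→engrave S253 F3766: (4.7271,142.6841) → (53.6157,142.6841) → (53.6157,90.7175) → (4.7271,90.7175) → (4.7271,142.6841) (closed)

[2] `<path>` rectangle, #000000→score S613 F1406: (75.0344,128.9124) → (93.4726,128.9124) → (93.4726,65.8529) → (75.0344,65.8529) → (75.0344,128.9124) (closed)

[3] `<rect>` rectangle, #000000→score S613 F1406: (76.3417,85.7416) → (89.0532,85.7416) → (89.0532,7.3099) → (76.3417,7.3099) → (76.3417,85.7416) (closed)

[4] `<path>` cubic bezier, #0000ff→engrave S253 F3766: (115.3821,49.7944) → (102.5358,56.6510) → (94.8488,72.4789) → (92.4832,90.7337) → (95.6012,104.8709) → (104.3648,108.3461)

[5] `<path>` regular polygon, #0000ff→engrave S253 F3766: (11.9645,40.5686) → (18.4644,53.6301) → (32.7289,56.6920) → (44.0166,47.4486) → (43.8275,32.8604) → (32.3042,23.9126) → (18.1238,27.3431) → (11.9645,40.5686) (closed)

[6] `<polyline>` open polyline, #000000→score S613 F1406: (115.0691,59.9711) → (55.7143,73.6632) → (10.4759,27.1444) → (6.7480,12.5696)

; LightBurn 1.4.05
; GRBL device profile, absolute coords
G21
G90
G00 X4.7271 Y142.6841
M3 S253
G1 X53.6157 Y142.6841 F3766
G1 X53.6157 Y90.7175
G1 X4.7271 Y90.7175
G1 X4.7271 Y142.6841
M5
G00 X75.0344 Y128.9124
M3 S613
G1 X93.4726 Y128.9124 F1406
G1 X93.4726 Y65.8529
G1 X75.0344 Y65.8529
G1 X75.0344 Y128.9124
M5
G00 X76.3417 Y85.7416
M3 S613
G1 X89.0532 Y85.7416 F1406
G1 X89.0532 Y7.3099
G1 X76.3417 Y7.3099
G1 X76.3417 Y85.7416
M5
G00 X115.3821 Y49.7944
M3 S253
G1 X102.5358 Y56.6510 F3766
G1 X94.8488 Y72.4789
G1 X92.4832 Y90.7337
G1 X95.6012 Y104.8709
G1 X104.3648 Y108.3461
M5
G00 X11.9645 Y40.5686
M3 S253
G1 X18.4644 Y53.6301 F3766
G1 X32.7289 Y56.6920
G1 X44.0166 Y47.4486
G1 X43.8275 Y32.8604
G1 X32.3042 Y23.9126
G1 X18.1238 Y27.3431
G1 X11.9645 Y40.5686
M5
G00 X115.0691 Y59.9711
M3 S613
G1 X55.7143 Y73.6632 F1406
G1 X10.4759 Y27.1444
G1 X6.7480 Y12.5696
M5
G00 X0.0000 Y0.0000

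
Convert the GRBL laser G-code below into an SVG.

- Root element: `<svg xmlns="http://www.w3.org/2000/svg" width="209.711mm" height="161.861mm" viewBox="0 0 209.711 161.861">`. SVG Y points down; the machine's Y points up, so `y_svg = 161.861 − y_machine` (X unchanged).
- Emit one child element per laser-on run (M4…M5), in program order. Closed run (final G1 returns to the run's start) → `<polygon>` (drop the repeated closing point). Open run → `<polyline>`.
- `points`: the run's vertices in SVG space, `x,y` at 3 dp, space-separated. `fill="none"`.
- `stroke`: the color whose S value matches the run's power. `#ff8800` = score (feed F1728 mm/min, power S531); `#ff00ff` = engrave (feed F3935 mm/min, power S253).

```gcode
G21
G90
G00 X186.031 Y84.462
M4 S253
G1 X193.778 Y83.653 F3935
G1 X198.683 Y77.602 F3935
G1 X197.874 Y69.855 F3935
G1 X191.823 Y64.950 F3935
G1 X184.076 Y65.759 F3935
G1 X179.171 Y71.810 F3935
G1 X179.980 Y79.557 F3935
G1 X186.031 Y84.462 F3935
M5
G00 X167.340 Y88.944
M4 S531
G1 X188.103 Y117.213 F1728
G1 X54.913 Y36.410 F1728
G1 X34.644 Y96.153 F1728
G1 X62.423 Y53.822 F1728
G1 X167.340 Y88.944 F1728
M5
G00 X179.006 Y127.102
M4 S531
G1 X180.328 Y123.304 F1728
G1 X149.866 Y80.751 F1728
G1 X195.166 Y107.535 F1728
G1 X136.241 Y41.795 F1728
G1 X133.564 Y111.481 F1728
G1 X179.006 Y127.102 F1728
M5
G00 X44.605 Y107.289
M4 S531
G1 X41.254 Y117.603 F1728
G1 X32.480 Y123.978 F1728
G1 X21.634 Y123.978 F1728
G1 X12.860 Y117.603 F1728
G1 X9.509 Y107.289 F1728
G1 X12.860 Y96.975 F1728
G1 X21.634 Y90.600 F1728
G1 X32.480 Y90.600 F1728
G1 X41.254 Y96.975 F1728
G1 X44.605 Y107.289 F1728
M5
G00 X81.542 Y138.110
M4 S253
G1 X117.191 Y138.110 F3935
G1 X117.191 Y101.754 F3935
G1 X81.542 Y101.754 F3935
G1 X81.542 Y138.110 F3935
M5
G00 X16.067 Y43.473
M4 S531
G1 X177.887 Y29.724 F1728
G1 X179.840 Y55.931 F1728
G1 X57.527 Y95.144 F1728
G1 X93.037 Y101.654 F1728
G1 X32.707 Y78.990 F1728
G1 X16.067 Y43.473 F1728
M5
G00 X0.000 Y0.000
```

y_svg = 161.861 − y_m.

[1] S253→`#ff00ff` (engrave); closed run; points: 186.031,77.399 193.778,78.208 198.683,84.259 197.874,92.006 191.823,96.911 184.076,96.102 179.171,90.051 179.980,82.304

[2] S531→`#ff8800` (score); closed run; points: 167.340,72.917 188.103,44.648 54.913,125.451 34.644,65.708 62.423,108.039

[3] S531→`#ff8800` (score); closed run; points: 179.006,34.759 180.328,38.557 149.866,81.110 195.166,54.326 136.241,120.066 133.564,50.380

[4] S531→`#ff8800` (score); closed run; points: 44.605,54.572 41.254,44.258 32.480,37.883 21.634,37.883 12.860,44.258 9.509,54.572 12.860,64.886 21.634,71.261 32.480,71.261 41.254,64.886

[5] S253→`#ff00ff` (engrave); closed run; points: 81.542,23.751 117.191,23.751 117.191,60.107 81.542,60.107

[6] S531→`#ff8800` (score); closed run; points: 16.067,118.388 177.887,132.137 179.840,105.930 57.527,66.717 93.037,60.207 32.707,82.871

<svg xmlns="http://www.w3.org/2000/svg" width="209.711mm" height="161.861mm" viewBox="0 0 209.711 161.861">
  <polygon points="186.031,77.399 193.778,78.208 198.683,84.259 197.874,92.006 191.823,96.911 184.076,96.102 179.171,90.051 179.980,82.304" fill="none" stroke="#ff00ff"/>
  <polygon points="167.340,72.917 188.103,44.648 54.913,125.451 34.644,65.708 62.423,108.039" fill="none" stroke="#ff8800"/>
  <polygon points="179.006,34.759 180.328,38.557 149.866,81.110 195.166,54.326 136.241,120.066 133.564,50.380" fill="none" stroke="#ff8800"/>
  <polygon points="44.605,54.572 41.254,44.258 32.480,37.883 21.634,37.883 12.860,44.258 9.509,54.572 12.860,64.886 21.634,71.261 32.480,71.261 41.254,64.886" fill="none" stroke="#ff8800"/>
  <polygon points="81.542,23.751 117.191,23.751 117.191,60.107 81.542,60.107" fill="none" stroke="#ff00ff"/>
  <polygon points="16.067,118.388 177.887,132.137 179.840,105.930 57.527,66.717 93.037,60.207 32.707,82.871" fill="none" stroke="#ff8800"/>
</svg>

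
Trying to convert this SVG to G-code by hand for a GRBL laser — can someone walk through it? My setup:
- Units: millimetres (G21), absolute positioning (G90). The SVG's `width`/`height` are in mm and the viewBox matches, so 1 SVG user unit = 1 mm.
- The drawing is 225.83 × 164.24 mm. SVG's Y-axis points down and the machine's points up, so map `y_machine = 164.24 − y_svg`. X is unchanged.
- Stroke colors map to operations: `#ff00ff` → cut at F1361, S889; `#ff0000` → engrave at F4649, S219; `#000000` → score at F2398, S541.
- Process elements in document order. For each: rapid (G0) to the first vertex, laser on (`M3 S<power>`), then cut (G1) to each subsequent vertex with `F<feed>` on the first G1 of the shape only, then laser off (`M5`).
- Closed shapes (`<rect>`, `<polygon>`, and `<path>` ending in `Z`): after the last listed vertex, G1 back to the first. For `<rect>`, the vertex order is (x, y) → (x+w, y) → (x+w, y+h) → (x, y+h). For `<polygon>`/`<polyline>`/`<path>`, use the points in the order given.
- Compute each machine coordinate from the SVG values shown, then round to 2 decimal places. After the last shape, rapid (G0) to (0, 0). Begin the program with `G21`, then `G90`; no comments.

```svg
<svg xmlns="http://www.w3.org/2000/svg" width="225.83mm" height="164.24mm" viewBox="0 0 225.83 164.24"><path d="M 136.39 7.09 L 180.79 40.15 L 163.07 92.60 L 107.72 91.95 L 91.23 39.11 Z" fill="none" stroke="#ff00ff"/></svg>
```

1 u = 1 mm; y_m = 164.24 − y.

[1] `<path>` regular polygon, #ff00ff→cut S889 F1361: (136.39,157.15) → (180.79,124.09) → (163.07,71.64) → (107.72,72.29) → (91.23,125.13) → (136.39,157.15) (closed)

G21
G90
G0 X136.39 Y157.15
M3 S889
G1 X180.79 Y124.09 F1361
G1 X163.07 Y71.64
G1 X107.72 Y72.29
G1 X91.23 Y125.13
G1 X136.39 Y157.15
M5
G0 X0.00 Y0.00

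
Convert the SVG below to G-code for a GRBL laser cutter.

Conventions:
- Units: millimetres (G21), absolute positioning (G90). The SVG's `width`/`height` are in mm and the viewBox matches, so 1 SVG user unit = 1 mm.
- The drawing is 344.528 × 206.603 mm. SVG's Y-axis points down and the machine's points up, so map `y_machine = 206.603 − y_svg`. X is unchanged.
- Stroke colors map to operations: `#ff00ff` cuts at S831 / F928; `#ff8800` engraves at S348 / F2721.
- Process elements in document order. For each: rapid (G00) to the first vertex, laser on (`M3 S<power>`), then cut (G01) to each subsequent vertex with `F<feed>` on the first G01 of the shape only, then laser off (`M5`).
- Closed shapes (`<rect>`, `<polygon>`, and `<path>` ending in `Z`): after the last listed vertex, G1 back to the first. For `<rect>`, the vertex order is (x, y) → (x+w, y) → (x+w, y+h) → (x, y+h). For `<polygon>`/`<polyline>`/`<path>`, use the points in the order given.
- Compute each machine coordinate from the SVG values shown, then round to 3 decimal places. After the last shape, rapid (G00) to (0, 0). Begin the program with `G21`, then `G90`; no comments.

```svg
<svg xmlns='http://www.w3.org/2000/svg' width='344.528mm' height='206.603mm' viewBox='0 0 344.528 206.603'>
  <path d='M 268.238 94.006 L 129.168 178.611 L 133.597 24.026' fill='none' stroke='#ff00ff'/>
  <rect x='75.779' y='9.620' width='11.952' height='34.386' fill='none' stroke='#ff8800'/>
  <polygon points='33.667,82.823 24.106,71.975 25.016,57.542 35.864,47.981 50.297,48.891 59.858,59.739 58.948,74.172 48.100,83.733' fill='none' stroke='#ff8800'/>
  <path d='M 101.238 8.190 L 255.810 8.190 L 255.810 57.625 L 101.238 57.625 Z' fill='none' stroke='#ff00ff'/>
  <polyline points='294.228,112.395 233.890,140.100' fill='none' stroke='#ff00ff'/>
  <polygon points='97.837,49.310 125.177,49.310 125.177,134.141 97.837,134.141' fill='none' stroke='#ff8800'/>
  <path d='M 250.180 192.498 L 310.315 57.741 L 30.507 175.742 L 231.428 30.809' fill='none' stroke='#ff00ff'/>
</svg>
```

viewBox `0 0 344.528 206.603` with mm width/height → 1 unit = 1 mm. Flip: y_m = 206.603 − y_svg.

**Shape 1** — `<path>` open polyline, stroke `#ff00ff` → cut (S831, F928). Machine vertices: (268.238,112.597) → (129.168,27.992) → (133.597,182.577). Open path.

**Shape 2** — `<rect>` rectangle, stroke `#ff8800` → engrave (S348, F2721). Machine vertices: (75.779,196.983) → (87.731,196.983) → (87.731,162.597) → (75.779,162.597) → (75.779,196.983). Closed: final G1 returns to the first vertex.

**Shape 3** — `<polygon>` regular polygon, stroke `#ff8800` → engrave (S348, F2721). Machine vertices: (33.667,123.780) → (24.106,134.628) → (25.016,149.061) → (35.864,158.622) → (50.297,157.712) → (59.858,146.864) → (58.948,132.431) → (48.100,122.870) → (33.667,123.780). Closed: final G1 returns to the first vertex.

**Shape 4** — `<path>` rectangle, stroke `#ff00ff` → cut (S831, F928). Machine vertices: (101.238,198.413) → (255.810,198.413) → (255.810,148.978) → (101.238,148.978) → (101.238,198.413). Closed: final G1 returns to the first vertex.

**Shape 5** — `<polyline>` line segment, stroke `#ff00ff` → cut (S831, F928). Machine vertices: (294.228,94.208) → (233.890,66.503). Open path.

**Shape 6** — `<polygon>` rectangle, stroke `#ff8800` → engrave (S348, F2721). Machine vertices: (97.837,157.293) → (125.177,157.293) → (125.177,72.462) → (97.837,72.462) → (97.837,157.293). Closed: final G1 returns to the first vertex.

**Shape 7** — `<path>` open polyline, stroke `#ff00ff` → cut (S831, F928). Machine vertices: (250.180,14.105) → (310.315,148.862) → (30.507,30.861) → (231.428,175.794). Open path.

G21
G90
G00 X268.238 Y112.597
M3 S831
G01 X129.168 Y27.992 F928
G01 X133.597 Y182.577
M5
G00 X75.779 Y196.983
M3 S348
G01 X87.731 Y196.983 F2721
G01 X87.731 Y162.597
G01 X75.779 Y162.597
G01 X75.779 Y196.983
M5
G00 X33.667 Y123.780
M3 S348
G01 X24.106 Y134.628 F2721
G01 X25.016 Y149.061
G01 X35.864 Y158.622
G01 X50.297 Y157.712
G01 X59.858 Y146.864
G01 X58.948 Y132.431
G01 X48.100 Y122.870
G01 X33.667 Y123.780
M5
G00 X101.238 Y198.413
M3 S831
G01 X255.810 Y198.413 F928
G01 X255.810 Y148.978
G01 X101.238 Y148.978
G01 X101.238 Y198.413
M5
G00 X294.228 Y94.208
M3 S831
G01 X233.890 Y66.503 F928
M5
G00 X97.837 Y157.293
M3 S348
G01 X125.177 Y157.293 F2721
G01 X125.177 Y72.462
G01 X97.837 Y72.462
G01 X97.837 Y157.293
M5
G00 X250.180 Y14.105
M3 S831
G01 X310.315 Y148.862 F928
G01 X30.507 Y30.861
G01 X231.428 Y175.794
M5
G00 X0.000 Y0.000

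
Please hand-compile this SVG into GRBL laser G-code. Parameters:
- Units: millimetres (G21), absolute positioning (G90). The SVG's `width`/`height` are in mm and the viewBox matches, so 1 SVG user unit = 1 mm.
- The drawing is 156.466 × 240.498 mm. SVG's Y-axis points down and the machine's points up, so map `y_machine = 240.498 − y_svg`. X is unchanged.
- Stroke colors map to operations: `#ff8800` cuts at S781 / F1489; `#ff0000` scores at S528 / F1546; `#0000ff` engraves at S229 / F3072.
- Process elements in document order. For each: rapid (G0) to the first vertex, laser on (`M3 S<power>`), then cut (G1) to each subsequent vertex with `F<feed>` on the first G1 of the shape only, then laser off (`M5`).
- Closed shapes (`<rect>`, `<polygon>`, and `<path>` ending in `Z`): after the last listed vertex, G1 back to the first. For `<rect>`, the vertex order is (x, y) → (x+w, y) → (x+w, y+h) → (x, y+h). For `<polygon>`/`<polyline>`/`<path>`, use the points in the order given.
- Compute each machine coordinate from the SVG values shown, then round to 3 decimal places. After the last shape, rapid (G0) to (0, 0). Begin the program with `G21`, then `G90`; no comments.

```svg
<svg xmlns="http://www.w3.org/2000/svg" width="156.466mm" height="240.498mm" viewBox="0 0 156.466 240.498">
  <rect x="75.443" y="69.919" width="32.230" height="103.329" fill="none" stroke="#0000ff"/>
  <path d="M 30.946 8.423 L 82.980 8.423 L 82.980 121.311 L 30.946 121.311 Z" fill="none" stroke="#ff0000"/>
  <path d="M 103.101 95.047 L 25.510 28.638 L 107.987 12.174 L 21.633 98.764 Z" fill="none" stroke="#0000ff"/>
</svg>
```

viewBox `0 0 156.466 240.498` with mm width/height → 1 unit = 1 mm. Flip: y_m = 240.498 − y_svg.

**Shape 1** — `<rect>` rectangle, stroke `#0000ff` → engrave (S229, F3072). Machine vertices: (75.443,170.579) → (107.673,170.579) → (107.673,67.250) → (75.443,67.250) → (75.443,170.579). Closed: final G1 returns to the first vertex.

**Shape 2** — `<path>` rectangle, stroke `#ff0000` → score (S528, F1546). Machine vertices: (30.946,232.075) → (82.980,232.075) → (82.980,119.187) → (30.946,119.187) → (30.946,232.075). Closed: final G1 returns to the first vertex.

**Shape 3** — `<path>` closed polygon, stroke `#0000ff` → engrave (S229, F3072). Machine vertices: (103.101,145.451) → (25.510,211.860) → (107.987,228.324) → (21.633,141.734) → (103.101,145.451). Closed: final G1 returns to the first vertex.

G21
G90
G0 X75.443 Y170.579
M3 S229
G1 X107.673 Y170.579 F3072
G1 X107.673 Y67.250
G1 X75.443 Y67.250
G1 X75.443 Y170.579
M5
G0 X30.946 Y232.075
M3 S528
G1 X82.980 Y232.075 F1546
G1 X82.980 Y119.187
G1 X30.946 Y119.187
G1 X30.946 Y232.075
M5
G0 X103.101 Y145.451
M3 S229
G1 X25.510 Y211.860 F3072
G1 X107.987 Y228.324
G1 X21.633 Y141.734
G1 X103.101 Y145.451
M5
G0 X0.000 Y0.000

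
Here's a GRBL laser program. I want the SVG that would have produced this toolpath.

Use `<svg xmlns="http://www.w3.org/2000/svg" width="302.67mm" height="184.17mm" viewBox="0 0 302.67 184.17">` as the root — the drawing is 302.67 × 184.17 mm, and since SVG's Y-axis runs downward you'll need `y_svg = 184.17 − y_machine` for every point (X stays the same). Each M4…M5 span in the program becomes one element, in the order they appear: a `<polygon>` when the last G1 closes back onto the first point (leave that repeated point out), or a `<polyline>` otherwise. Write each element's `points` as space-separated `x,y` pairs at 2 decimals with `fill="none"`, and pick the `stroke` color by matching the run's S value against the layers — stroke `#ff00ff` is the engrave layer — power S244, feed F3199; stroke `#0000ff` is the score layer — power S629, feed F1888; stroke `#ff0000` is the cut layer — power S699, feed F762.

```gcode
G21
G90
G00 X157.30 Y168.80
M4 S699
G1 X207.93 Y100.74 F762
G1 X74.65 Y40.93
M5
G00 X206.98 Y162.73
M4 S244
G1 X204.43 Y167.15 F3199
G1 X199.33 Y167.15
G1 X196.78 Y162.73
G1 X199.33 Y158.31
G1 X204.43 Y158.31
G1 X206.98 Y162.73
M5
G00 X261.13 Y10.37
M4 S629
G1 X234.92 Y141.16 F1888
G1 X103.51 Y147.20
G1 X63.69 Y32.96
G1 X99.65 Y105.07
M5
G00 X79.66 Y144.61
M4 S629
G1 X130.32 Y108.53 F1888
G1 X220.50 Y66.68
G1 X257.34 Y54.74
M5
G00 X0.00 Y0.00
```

y_svg = 184.17 − y_m.

[1] S699→`#ff0000` (cut); open run; points: 157.30,15.37 207.93,83.43 74.65,143.24

[2] S244→`#ff00ff` (engrave); closed run; points: 206.98,21.44 204.43,17.02 199.33,17.02 196.78,21.44 199.33,25.86 204.43,25.86

[3] S629→`#0000ff` (score); open run; points: 261.13,173.80 234.92,43.01 103.51,36.97 63.69,151.21 99.65,79.10

[4] S629→`#0000ff` (score); open run; points: 79.66,39.56 130.32,75.64 220.50,117.49 257.34,129.43

<svg xmlns="http://www.w3.org/2000/svg" width="302.67mm" height="184.17mm" viewBox="0 0 302.67 184.17">
  <polyline points="157.30,15.37 207.93,83.43 74.65,143.24" fill="none" stroke="#ff0000"/>
  <polygon points="206.98,21.44 204.43,17.02 199.33,17.02 196.78,21.44 199.33,25.86 204.43,25.86" fill="none" stroke="#ff00ff"/>
  <polyline points="261.13,173.80 234.92,43.01 103.51,36.97 63.69,151.21 99.65,79.10" fill="none" stroke="#0000ff"/>
  <polyline points="79.66,39.56 130.32,75.64 220.50,117.49 257.34,129.43" fill="none" stroke="#0000ff"/>
</svg>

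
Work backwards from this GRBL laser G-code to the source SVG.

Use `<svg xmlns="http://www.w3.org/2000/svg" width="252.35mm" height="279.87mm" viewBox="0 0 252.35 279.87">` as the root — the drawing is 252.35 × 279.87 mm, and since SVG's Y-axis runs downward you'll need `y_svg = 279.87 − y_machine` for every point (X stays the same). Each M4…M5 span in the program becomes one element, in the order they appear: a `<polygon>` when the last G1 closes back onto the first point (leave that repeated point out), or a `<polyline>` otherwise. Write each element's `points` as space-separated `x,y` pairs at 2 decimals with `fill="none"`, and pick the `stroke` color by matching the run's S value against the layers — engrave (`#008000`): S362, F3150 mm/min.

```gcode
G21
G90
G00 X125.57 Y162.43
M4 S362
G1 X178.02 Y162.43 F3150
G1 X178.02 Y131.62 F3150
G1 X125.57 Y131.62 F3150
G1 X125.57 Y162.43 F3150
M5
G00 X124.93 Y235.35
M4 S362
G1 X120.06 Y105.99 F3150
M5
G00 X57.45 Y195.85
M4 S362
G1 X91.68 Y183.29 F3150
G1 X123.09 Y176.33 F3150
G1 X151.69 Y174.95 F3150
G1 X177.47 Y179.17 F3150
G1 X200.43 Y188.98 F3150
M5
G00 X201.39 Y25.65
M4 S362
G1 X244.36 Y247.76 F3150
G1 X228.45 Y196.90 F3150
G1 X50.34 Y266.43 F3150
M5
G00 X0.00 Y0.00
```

Each laser-on run becomes one SVG element. Flip Y back into SVG space with y_svg = 279.87 − y_machine. Every run uses S362, so all elements get stroke `#008000` (engrave).

Run 1: The run returns to its start, so emit a `<polygon>` with points (Y-flipped): 125.57,117.44 178.02,117.44 178.02,148.25 125.57,148.25.

Run 2: The run is open, so emit a `<polyline>` with points (Y-flipped): 124.93,44.52 120.06,173.88.

Run 3: The run is open, so emit a `<polyline>` with points (Y-flipped): 57.45,84.02 91.68,96.58 123.09,103.54 151.69,104.92 177.47,100.70 200.43,90.89.

Run 4: The run is open, so emit a `<polyline>` with points (Y-flipped): 201.39,254.22 244.36,32.11 228.45,82.97 50.34,13.44.

<svg xmlns="http://www.w3.org/2000/svg" width="252.35mm" height="279.87mm" viewBox="0 0 252.35 279.87">
  <polygon points="125.57,117.44 178.02,117.44 178.02,148.25 125.57,148.25" fill="none" stroke="#008000"/>
  <polyline points="124.93,44.52 120.06,173.88" fill="none" stroke="#008000"/>
  <polyline points="57.45,84.02 91.68,96.58 123.09,103.54 151.69,104.92 177.47,100.70 200.43,90.89" fill="none" stroke="#008000"/>
  <polyline points="201.39,254.22 244.36,32.11 228.45,82.97 50.34,13.44" fill="none" stroke="#008000"/>
</svg>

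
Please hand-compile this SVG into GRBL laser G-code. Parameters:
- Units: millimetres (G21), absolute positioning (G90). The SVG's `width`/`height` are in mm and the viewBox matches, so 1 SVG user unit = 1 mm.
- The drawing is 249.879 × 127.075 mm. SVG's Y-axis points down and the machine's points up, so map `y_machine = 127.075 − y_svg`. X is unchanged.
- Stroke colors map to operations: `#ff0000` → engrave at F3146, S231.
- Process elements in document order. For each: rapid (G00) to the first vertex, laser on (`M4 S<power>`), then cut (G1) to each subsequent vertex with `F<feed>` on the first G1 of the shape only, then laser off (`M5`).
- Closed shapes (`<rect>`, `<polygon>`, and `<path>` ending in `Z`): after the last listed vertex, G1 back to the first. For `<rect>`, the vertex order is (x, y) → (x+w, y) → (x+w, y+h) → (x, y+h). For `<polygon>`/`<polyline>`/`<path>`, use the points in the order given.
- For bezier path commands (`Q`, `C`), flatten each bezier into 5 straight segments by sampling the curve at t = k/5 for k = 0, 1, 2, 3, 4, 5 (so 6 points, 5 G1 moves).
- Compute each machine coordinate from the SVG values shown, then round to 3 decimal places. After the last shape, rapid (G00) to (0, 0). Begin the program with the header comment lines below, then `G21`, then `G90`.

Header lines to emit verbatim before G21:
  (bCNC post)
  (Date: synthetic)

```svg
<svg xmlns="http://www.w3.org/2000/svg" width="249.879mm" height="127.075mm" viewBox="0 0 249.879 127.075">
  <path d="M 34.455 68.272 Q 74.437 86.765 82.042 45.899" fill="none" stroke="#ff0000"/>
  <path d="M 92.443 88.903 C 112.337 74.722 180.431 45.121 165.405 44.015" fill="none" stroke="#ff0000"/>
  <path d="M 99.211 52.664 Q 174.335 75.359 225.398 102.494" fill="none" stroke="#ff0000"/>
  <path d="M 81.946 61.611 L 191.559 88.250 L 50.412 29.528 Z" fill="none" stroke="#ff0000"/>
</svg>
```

viewBox `0 0 249.879 127.075` with mm width/height → 1 unit = 1 mm. Flip: y_m = 127.075 − y_svg.

**Shape 1** — `<path>` quadratic bezier, stroke `#ff0000` → engrave (S231, F3146). Control points (SVG): P0=(34.455,68.272), P1=(74.437,86.765), P2=(82.042,45.899); sampled at t=k/5. Machine vertices: (34.455,58.803) → (49.153,53.780) → (61.260,53.506) → (70.778,57.981) → (77.705,67.204) → (82.042,81.176). Open path.

**Shape 2** — `<path>` cubic bezier, stroke `#ff0000` → engrave (S231, F3146). Control points (SVG): P0=(92.443,88.903), P1=(112.337,74.722), P2=(180.431,45.121), P3=(165.405,44.015); sampled at t=k/5. Machine vertices: (92.443,38.172) → (109.113,48.180) → (131.047,59.780) → (151.943,70.866) → (165.497,79.328) → (165.405,83.060). Open path.

**Shape 3** — `<path>` quadratic bezier, stroke `#ff0000` → engrave (S231, F3146). Control points (SVG): P0=(99.211,52.664), P1=(174.335,75.359), P2=(225.398,102.494); sampled at t=k/5. Machine vertices: (99.211,74.411) → (128.298,65.155) → (155.460,55.545) → (180.698,45.579) → (204.010,35.257) → (225.398,24.581). Open path.

**Shape 4** — `<path>` closed polygon, stroke `#ff0000` → engrave (S231, F3146). Machine vertices: (81.946,65.464) → (191.559,38.825) → (50.412,97.547) → (81.946,65.464). Closed: final G1 returns to the first vertex.

(bCNC post)
(Date: synthetic)
G21
G90
G00 X34.455 Y58.803
M4 S231
G1 X49.153 Y53.780 F3146
G1 X61.260 Y53.506
G1 X70.778 Y57.981
G1 X77.705 Y67.204
G1 X82.042 Y81.176
M5
G00 X92.443 Y38.172
M4 S231
G1 X109.113 Y48.180 F3146
G1 X131.047 Y59.780
G1 X151.943 Y70.866
G1 X165.497 Y79.328
G1 X165.405 Y83.060
M5
G00 X99.211 Y74.411
M4 S231
G1 X128.298 Y65.155 F3146
G1 X155.460 Y55.545
G1 X180.698 Y45.579
G1 X204.010 Y35.257
G1 X225.398 Y24.581
M5
G00 X81.946 Y65.464
M4 S231
G1 X191.559 Y38.825 F3146
G1 X50.412 Y97.547
G1 X81.946 Y65.464
M5
G00 X0.000 Y0.000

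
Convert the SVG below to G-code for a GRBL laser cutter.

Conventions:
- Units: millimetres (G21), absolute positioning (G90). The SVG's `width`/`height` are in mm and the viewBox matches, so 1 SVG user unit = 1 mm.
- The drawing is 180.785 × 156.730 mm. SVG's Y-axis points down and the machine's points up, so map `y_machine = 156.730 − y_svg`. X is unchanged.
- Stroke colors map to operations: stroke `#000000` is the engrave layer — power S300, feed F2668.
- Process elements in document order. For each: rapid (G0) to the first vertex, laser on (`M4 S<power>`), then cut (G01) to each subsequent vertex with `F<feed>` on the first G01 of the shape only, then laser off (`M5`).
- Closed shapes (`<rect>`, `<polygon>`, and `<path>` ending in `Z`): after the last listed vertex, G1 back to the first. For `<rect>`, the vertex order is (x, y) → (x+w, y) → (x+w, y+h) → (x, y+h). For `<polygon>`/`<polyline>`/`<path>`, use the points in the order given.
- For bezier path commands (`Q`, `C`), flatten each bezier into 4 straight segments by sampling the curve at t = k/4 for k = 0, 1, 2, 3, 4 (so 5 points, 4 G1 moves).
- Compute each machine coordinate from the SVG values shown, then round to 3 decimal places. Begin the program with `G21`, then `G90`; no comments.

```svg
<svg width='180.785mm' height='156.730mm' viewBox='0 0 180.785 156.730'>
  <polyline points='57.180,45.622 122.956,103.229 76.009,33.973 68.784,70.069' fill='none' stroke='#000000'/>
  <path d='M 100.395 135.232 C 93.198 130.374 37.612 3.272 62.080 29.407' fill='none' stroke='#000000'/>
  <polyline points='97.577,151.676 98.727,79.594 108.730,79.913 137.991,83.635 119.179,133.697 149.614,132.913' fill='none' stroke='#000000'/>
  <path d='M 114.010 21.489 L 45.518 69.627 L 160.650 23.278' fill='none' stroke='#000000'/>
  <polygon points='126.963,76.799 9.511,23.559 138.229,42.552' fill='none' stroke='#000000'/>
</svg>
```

G21
G90
G0 X57.180 Y111.108
M4 S300
G01 X122.956 Y53.501 F2668
G01 X76.009 Y122.757
G01 X68.784 Y86.661
M5
G0 X100.395 Y21.498
M4 S300
G01 X87.931 Y43.758 F2668
G01 X69.363 Y86.033
G01 X56.732 Y122.497
G01 X62.080 Y127.323
M5
G0 X97.577 Y5.054
M4 S300
G01 X98.727 Y77.136 F2668
G01 X108.730 Y76.817
G01 X137.991 Y73.095
G01 X119.179 Y23.033
G01 X149.614 Y23.817
M5
G0 X114.010 Y135.241
M4 S300
G01 X45.518 Y87.103 F2668
G01 X160.650 Y133.452
M5
G0 X126.963 Y79.931
M4 S300
G01 X9.511 Y133.171 F2668
G01 X138.229 Y114.178
G01 X126.963 Y79.931
M5

1 u = 1 mm; y_m = 156.730 − y.

[1] `<polyline>` open polyline, #000000→engrave S300 F2668: (57.180,111.108) → (122.956,53.501) → (76.009,122.757) → (68.784,86.661)

[2] `<path>` cubic bezier, #000000→engrave S300 F2668: (100.395,21.498) → (87.931,43.758) → (69.363,86.033) → (56.732,122.497) → (62.080,127.323)

[3] `<polyline>` open polyline, #000000→engrave S300 F2668: (97.577,5.054) → (98.727,77.136) → (108.730,76.817) → (137.991,73.095) → (119.179,23.033) → (149.614,23.817)

[4] `<path>` open polyline, #000000→engrave S300 F2668: (114.010,135.241) → (45.518,87.103) → (160.650,133.452)

[5] `<polygon>` closed polygon, #000000→engrave S300 F2668: (126.963,79.931) → (9.511,133.171) → (138.229,114.178) → (126.963,79.931) (closed)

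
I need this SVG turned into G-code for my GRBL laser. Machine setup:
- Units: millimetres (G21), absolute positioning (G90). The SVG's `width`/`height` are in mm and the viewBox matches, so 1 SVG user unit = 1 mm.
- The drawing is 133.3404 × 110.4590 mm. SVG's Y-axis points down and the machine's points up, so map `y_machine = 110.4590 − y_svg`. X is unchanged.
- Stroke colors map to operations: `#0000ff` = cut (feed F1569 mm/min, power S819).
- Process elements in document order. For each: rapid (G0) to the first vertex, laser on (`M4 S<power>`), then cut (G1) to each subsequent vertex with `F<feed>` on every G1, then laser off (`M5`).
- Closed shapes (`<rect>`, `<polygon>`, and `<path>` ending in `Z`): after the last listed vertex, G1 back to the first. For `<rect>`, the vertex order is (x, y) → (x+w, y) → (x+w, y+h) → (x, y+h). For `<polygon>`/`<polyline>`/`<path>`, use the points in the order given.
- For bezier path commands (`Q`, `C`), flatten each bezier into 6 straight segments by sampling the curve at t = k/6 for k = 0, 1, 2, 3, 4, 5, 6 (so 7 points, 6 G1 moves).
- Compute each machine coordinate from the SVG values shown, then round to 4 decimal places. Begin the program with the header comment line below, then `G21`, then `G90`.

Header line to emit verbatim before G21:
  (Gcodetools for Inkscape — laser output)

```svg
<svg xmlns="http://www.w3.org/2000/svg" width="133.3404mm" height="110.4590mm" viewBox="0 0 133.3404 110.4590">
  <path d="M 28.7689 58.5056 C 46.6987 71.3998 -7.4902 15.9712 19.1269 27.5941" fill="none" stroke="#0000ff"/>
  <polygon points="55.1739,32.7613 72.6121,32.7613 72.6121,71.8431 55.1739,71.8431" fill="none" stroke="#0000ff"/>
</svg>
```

(Gcodetools for Inkscape — laser output)
G21
G90
G0 X28.7689 Y51.9534
M4 S819
G1 X32.4319 Y50.5731 F1569
G1 X28.3230 Y56.8196 F1569
G1 X20.6902 Y66.9324 F1569
G1 X13.7813 Y77.1512 F1569
G1 X11.8442 Y83.7155 F1569
G1 X19.1269 Y82.8649 F1569
M5
G0 X55.1739 Y77.6977
M4 S819
G1 X72.6121 Y77.6977 F1569
G1 X72.6121 Y38.6159 F1569
G1 X55.1739 Y38.6159 F1569
G1 X55.1739 Y77.6977 F1569
M5

1 u = 1 mm; y_m = 110.4590 − y.

[1] `<path>` cubic bezier, #0000ff→cut S819 F1569: (28.7689,51.9534) → (32.4319,50.5731) → (28.3230,56.8196) → (20.6902,66.9324) → (13.7813,77.1512) → (11.8442,83.7155) → (19.1269,82.8649)

[2] `<polygon>` rectangle, #0000ff→cut S819 F1569: (55.1739,77.6977) → (72.6121,77.6977) → (72.6121,38.6159) → (55.1739,38.6159) → (55.1739,77.6977) (closed)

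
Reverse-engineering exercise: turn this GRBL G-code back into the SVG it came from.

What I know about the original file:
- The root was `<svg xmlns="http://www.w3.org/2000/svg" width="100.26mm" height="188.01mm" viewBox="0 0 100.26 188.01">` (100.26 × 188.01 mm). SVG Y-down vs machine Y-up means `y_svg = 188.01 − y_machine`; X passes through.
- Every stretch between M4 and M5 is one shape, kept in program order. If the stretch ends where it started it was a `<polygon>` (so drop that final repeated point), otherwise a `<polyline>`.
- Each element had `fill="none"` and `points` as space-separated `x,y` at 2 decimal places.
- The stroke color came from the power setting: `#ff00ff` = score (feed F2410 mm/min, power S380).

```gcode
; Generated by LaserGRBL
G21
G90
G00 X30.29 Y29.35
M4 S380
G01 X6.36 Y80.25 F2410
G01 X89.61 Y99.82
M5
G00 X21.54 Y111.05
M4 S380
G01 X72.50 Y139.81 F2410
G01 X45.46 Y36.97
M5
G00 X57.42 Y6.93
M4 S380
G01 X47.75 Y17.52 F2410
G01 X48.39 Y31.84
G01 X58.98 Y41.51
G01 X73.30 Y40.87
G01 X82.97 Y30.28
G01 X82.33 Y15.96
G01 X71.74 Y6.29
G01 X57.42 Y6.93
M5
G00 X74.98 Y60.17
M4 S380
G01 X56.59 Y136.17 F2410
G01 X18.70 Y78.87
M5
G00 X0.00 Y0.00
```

<svg xmlns="http://www.w3.org/2000/svg" width="100.26mm" height="188.01mm" viewBox="0 0 100.26 188.01">
  <polyline points="30.29,158.66 6.36,107.76 89.61,88.19" fill="none" stroke="#ff00ff"/>
  <polyline points="21.54,76.96 72.50,48.20 45.46,151.04" fill="none" stroke="#ff00ff"/>
  <polygon points="57.42,181.08 47.75,170.49 48.39,156.17 58.98,146.50 73.30,147.14 82.97,157.73 82.33,172.05 71.74,181.72" fill="none" stroke="#ff00ff"/>
  <polyline points="74.98,127.84 56.59,51.84 18.70,109.14" fill="none" stroke="#ff00ff"/>
</svg>

Each laser-on run becomes one SVG element. Flip Y back into SVG space with y_svg = 188.01 − y_machine. Every run uses S380, so all elements get stroke `#ff00ff` (score).

Run 1: The run is open, so emit a `<polyline>` with points (Y-flipped): 30.29,158.66 6.36,107.76 89.61,88.19.

Run 2: The run is open, so emit a `<polyline>` with points (Y-flipped): 21.54,76.96 72.50,48.20 45.46,151.04.

Run 3: The run returns to its start, so emit a `<polygon>` with points (Y-flipped): 57.42,181.08 47.75,170.49 48.39,156.17 58.98,146.50 73.30,147.14 82.97,157.73 82.33,172.05 71.74,181.72.

Run 4: The run is open, so emit a `<polyline>` with points (Y-flipped): 74.98,127.84 56.59,51.84 18.70,109.14.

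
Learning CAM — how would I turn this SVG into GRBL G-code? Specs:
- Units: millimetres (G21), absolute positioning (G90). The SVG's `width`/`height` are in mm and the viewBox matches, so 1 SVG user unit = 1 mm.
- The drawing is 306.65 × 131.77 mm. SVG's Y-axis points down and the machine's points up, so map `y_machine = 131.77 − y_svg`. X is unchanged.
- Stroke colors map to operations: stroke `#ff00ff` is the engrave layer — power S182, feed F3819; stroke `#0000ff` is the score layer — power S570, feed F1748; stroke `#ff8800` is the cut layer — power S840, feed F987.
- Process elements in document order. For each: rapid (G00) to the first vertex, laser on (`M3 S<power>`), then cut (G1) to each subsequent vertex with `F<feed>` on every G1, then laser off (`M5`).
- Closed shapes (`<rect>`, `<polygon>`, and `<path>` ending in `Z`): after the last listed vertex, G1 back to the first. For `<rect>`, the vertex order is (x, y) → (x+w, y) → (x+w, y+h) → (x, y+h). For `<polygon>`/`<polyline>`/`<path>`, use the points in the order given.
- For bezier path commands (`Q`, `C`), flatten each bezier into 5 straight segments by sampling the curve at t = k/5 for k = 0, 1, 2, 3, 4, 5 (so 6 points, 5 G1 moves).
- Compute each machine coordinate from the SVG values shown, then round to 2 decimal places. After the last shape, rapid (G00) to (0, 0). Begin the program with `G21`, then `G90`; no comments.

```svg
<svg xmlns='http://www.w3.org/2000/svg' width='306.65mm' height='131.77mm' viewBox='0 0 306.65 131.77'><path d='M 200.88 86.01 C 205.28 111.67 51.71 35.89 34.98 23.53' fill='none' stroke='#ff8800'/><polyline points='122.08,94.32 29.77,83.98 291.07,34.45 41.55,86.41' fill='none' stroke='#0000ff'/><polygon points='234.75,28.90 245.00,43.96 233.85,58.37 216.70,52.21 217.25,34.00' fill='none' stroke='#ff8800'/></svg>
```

G21
G90
G00 X200.88 Y45.76
M3 S840
G1 X186.92 Y41.22 F987
G1 X149.20 Y53.11 F987
G1 X101.87 Y73.52 F987
G1 X59.08 Y94.53 F987
G1 X34.98 Y108.24 F987
M5
G00 X122.08 Y37.45
M3 S570
G1 X29.77 Y47.79 F1748
G1 X291.07 Y97.32 F1748
G1 X41.55 Y45.36 F1748
M5
G00 X234.75 Y102.87
M3 S840
G1 X245.00 Y87.81 F987
G1 X233.85 Y73.40 F987
G1 X216.70 Y79.56 F987
G1 X217.25 Y97.77 F987
G1 X234.75 Y102.87 F987
M5
G00 X0.00 Y0.00

Since the viewBox matches the mm dimensions, user units are millimetres directly. The only transform is the Y-flip y_m = 131.77 − y_svg.

Shape 1 is a cubic bezier drawn with `<path>`. Its stroke #ff8800 means cut at S840, F987. After flipping Y the toolpath is (200.88,45.76) → (186.92,41.22) → (149.20,53.11) → (101.87,73.52) → (59.08,94.53) → (34.98,108.24).

Shape 2 is a open polyline drawn with `<polyline>`. Its stroke #0000ff means score at S570, F1748. After flipping Y the toolpath is (122.08,37.45) → (29.77,47.79) → (291.07,97.32) → (41.55,45.36).

Shape 3 is a regular polygon drawn with `<polygon>`. Its stroke #ff8800 means cut at S840, F987. After flipping Y the toolpath is (234.75,102.87) → (245.00,87.81) → (233.85,73.40) → (216.70,79.56) → (217.25,97.77) → (234.75,102.87), returning to the start.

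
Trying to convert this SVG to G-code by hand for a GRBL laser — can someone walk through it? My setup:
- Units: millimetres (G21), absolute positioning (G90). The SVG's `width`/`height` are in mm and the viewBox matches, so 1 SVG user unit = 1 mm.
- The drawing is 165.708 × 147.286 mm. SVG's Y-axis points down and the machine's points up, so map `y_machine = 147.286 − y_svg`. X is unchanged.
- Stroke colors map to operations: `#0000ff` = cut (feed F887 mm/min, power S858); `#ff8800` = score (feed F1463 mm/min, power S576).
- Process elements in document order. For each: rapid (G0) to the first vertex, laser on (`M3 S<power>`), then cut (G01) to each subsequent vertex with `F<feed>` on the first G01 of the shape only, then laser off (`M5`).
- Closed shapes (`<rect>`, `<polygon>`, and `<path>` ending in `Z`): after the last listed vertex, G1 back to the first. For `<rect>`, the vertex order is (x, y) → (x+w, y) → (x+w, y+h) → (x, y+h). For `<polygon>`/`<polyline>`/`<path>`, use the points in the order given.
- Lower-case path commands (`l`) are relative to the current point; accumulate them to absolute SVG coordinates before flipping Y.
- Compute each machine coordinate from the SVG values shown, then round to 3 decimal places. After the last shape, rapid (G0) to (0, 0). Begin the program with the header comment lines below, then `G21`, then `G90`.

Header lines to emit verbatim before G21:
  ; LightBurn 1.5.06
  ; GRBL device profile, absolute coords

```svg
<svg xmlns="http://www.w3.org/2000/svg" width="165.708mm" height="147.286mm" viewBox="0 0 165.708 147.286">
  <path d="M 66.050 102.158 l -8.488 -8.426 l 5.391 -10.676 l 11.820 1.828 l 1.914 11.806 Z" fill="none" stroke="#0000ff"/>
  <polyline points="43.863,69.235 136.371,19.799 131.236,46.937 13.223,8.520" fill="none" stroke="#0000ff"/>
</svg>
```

1 u = 1 mm; y_m = 147.286 − y.

[1] `<path>` regular polygon, #0000ff→cut S858 F887: (66.050,45.128) → (57.562,53.554) → (62.953,64.230) → (74.773,62.402) → (76.687,50.596) → (66.050,45.128) (closed)

[2] `<polyline>` open polyline, #0000ff→cut S858 F887: (43.863,78.051) → (136.371,127.487) → (131.236,100.349) → (13.223,138.766)

; LightBurn 1.5.06
; GRBL device profile, absolute coords
G21
G90
G0 X66.050 Y45.128
M3 S858
G01 X57.562 Y53.554 F887
G01 X62.953 Y64.230
G01 X74.773 Y62.402
G01 X76.687 Y50.596
G01 X66.050 Y45.128
M5
G0 X43.863 Y78.051
M3 S858
G01 X136.371 Y127.487 F887
G01 X131.236 Y100.349
G01 X13.223 Y138.766
M5
G0 X0.000 Y0.000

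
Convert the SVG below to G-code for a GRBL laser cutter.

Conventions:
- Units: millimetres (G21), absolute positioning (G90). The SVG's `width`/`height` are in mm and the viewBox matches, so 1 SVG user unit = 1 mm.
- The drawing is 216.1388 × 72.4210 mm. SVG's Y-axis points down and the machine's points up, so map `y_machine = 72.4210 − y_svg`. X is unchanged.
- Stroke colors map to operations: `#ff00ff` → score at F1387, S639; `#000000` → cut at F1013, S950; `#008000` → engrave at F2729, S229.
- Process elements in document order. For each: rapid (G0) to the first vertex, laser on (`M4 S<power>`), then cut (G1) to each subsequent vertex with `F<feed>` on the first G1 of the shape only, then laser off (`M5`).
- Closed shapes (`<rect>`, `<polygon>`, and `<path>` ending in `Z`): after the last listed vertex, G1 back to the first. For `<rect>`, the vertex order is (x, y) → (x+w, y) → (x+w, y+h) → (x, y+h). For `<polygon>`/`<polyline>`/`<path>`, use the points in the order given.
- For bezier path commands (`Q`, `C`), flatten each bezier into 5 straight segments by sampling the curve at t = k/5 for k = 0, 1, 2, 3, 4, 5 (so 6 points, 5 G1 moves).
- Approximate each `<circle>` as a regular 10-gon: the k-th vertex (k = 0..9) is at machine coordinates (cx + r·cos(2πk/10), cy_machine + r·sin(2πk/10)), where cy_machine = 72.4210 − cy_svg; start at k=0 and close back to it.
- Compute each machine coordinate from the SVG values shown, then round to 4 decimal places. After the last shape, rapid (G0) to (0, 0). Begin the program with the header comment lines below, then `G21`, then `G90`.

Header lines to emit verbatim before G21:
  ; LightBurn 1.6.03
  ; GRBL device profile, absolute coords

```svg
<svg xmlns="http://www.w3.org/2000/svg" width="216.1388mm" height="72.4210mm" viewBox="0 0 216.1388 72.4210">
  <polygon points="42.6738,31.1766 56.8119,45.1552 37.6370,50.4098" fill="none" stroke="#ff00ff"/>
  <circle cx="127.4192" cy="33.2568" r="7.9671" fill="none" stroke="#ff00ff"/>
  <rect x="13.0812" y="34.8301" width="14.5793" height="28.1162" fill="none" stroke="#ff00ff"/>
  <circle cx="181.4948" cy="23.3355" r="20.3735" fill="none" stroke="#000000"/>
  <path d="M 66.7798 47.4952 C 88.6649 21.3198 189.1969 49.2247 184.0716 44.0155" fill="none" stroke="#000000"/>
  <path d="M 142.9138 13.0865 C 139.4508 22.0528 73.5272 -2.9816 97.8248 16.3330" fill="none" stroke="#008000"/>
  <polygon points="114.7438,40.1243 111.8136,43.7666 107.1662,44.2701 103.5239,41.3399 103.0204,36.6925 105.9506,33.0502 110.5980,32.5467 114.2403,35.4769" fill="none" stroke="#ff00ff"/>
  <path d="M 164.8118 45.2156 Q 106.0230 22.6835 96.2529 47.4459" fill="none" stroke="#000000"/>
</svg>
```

; LightBurn 1.6.03
; GRBL device profile, absolute coords
G21
G90
G0 X42.6738 Y41.2444
M4 S639
G1 X56.8119 Y27.2658 F1387
G1 X37.6370 Y22.0112
G1 X42.6738 Y41.2444
M5
G0 X135.3863 Y39.1642
M4 S639
G1 X133.8647 Y43.8471 F1387
G1 X129.8812 Y46.7414
G1 X124.9572 Y46.7414
G1 X120.9737 Y43.8471
G1 X119.4521 Y39.1642
G1 X120.9737 Y34.4813
G1 X124.9572 Y31.5870
G1 X129.8812 Y31.5870
G1 X133.8647 Y34.4813
G1 X135.3863 Y39.1642
M5
G0 X13.0812 Y37.5909
M4 S639
G1 X27.6605 Y37.5909 F1387
G1 X27.6605 Y9.4747
G1 X13.0812 Y9.4747
G1 X13.0812 Y37.5909
M5
G0 X201.8683 Y49.0855
M4 S950
G1 X197.9773 Y61.0607 F1013
G1 X187.7906 Y68.4618
G1 X175.1990 Y68.4618
G1 X165.0123 Y61.0607
G1 X161.1213 Y49.0855
G1 X165.0123 Y37.1103
G1 X175.1990 Y29.7092
G1 X187.7906 Y29.7092
G1 X197.9773 Y37.1103
G1 X201.8683 Y49.0855
M5
G0 X66.7798 Y24.9258
M4 S950
G1 X87.8741 Y34.8390 F1013
G1 X118.9970 Y35.9582
G1 X151.3019 Y32.4688
G1 X175.9423 Y28.5561
G1 X184.0716 Y28.4055
M5
G0 X142.9138 Y59.3345
M4 S229
G1 X134.5622 Y57.4080 F2729
G1 X118.5487 Y59.8809
G1 X102.2022 Y62.9924
G1 X92.8513 Y62.9817
G1 X97.8248 Y56.0880
M5
G0 X114.7438 Y32.2967
M4 S639
G1 X111.8136 Y28.6544 F1387
G1 X107.1662 Y28.1509
G1 X103.5239 Y31.0811
G1 X103.0204 Y35.7285
G1 X105.9506 Y39.3708
G1 X110.5980 Y39.8743
G1 X114.2403 Y36.9441
G1 X114.7438 Y32.2967
M5
G0 X164.8118 Y27.2054
M4 S950
G1 X143.2570 Y34.3265 F1013
G1 X125.6238 Y37.6640
G1 X111.9120 Y37.2179
G1 X102.1217 Y32.9883
G1 X96.2529 Y24.9751
M5
G0 X0.0000 Y0.0000

1 u = 1 mm; y_m = 72.4210 − y.

[1] `<polygon>` regular polygon, #ff00ff→score S639 F1387: (42.6738,41.2444) → (56.8119,27.2658) → (37.6370,22.0112) → (42.6738,41.2444) (closed)

[2] `<circle>` circle, #ff00ff→score S639 F1387: (135.3863,39.1642) → (133.8647,43.8471) → (129.8812,46.7414) → (124.9572,46.7414) → (120.9737,43.8471) → (119.4521,39.1642) → (120.9737,34.4813) → (124.9572,31.5870) → (129.8812,31.5870) → (133.8647,34.4813) → (135.3863,39.1642) (closed)

[3] `<rect>` rectangle, #ff00ff→score S639 F1387: (13.0812,37.5909) → (27.6605,37.5909) → (27.6605,9.4747) → (13.0812,9.4747) → (13.0812,37.5909) (closed)

[4] `<circle>` circle, #000000→cut S950 F1013: (201.8683,49.0855) → (197.9773,61.0607) → (187.7906,68.4618) → (175.1990,68.4618) → (165.0123,61.0607) → (161.1213,49.0855) → (165.0123,37.1103) → (175.1990,29.7092) → (187.7906,29.7092) → (197.9773,37.1103) → (201.8683,49.0855) (closed)

[5] `<path>` cubic bezier, #000000→cut S950 F1013: (66.7798,24.9258) → (87.8741,34.8390) → (118.9970,35.9582) → (151.3019,32.4688) → (175.9423,28.5561) → (184.0716,28.4055)

[6] `<path>` cubic bezier, #008000→engrave S229 F2729: (142.9138,59.3345) → (134.5622,57.4080) → (118.5487,59.8809) → (102.2022,62.9924) → (92.8513,62.9817) → (97.8248,56.0880)

[7] `<polygon>` regular polygon, #ff00ff→score S639 F1387: (114.7438,32.2967) → (111.8136,28.6544) → (107.1662,28.1509) → (103.5239,31.0811) → (103.0204,35.7285) → (105.9506,39.3708) → (110.5980,39.8743) → (114.2403,36.9441) → (114.7438,32.2967) (closed)

[8] `<path>` quadratic bezier, #000000→cut S950 F1013: (164.8118,27.2054) → (143.2570,34.3265) → (125.6238,37.6640) → (111.9120,37.2179) → (102.1217,32.9883) → (96.2529,24.9751)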